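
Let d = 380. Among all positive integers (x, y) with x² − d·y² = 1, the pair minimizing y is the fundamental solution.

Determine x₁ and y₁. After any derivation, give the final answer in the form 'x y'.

39 2

√380 → a₀=19, period (2,38); ℓ=2 even so k=1
k=0  a_k=19  p_k/q_k = 19/1
k=1  a_k=2  p_k/q_k = 39/2
(x₁, y₁) = (39, 2);  39² − 380·2² = 1 ✓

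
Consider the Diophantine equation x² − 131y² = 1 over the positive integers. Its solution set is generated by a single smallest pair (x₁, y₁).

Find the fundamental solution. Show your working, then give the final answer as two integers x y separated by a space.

√131 → a₀=11, period (2,4,11,4,2,22); ℓ=6 even so k=5
step 0: (11, 1)  from 11·(1,0) + (0,1)
step 1: (23, 2)  from 2·(11,1) + (1,0)
…
step 3: (1156, 101)  from 11·(103,9) + (23,2)
step 4: (4727, 413)  from 4·(1156,101) + (103,9)
step 5: (10610, 927)  from 2·(4727,413) + (1156,101)
(x₁, y₁) = (10610, 927);  10610² − 131·927² = 1 ✓

10610 927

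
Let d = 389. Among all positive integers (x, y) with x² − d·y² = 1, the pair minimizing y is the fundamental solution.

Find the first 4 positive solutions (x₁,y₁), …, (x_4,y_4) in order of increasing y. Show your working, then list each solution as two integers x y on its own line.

3287049 166660
21609382256801 1095639172680
142062196675667653449 7202839293837075980
933930803041091759821507201 47352171395934637886793360

√389 = [19; 1,2,1,1,1,1,2,1,38, …], period ℓ=9 (odd) → k=17
step 0: (19, 1)  from 19·(1,0) + (0,1)
…
step 13: (353911, 17944)  from 1·(202418,10263) + (151493,7681)
…
step 16: (2376809, 120509)  from 2·(910240,46151) + (556329,28207)
step 17: (3287049, 166660)  from 1·(2376809,120509) + (910240,46151)
→ (3287049, 166660).  Check: 3287049²=10804691128401, 389·166660²=10804691128400, difference 1.
(x_2, y_2) = (3287049·3287049 + 389·166660·166660, 3287049·166660 + 166660·3287049) = (21609382256801, 1095639172680)
(x_3, y_3) = (3287049·21609382256801 + 389·166660·1095639172680, 3287049·1095639172680 + 166660·21609382256801) = (142062196675667653449, 7202839293837075980)
(x_4, y_4) = (3287049·142062196675667653449 + 389·166660·7202839293837075980, 3287049·7202839293837075980 + 166660·142062196675667653449) = (933930803041091759821507201, 47352171395934637886793360)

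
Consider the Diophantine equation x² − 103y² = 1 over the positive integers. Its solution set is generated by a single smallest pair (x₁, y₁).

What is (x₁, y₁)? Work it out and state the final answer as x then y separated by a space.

227528 22419

√103 → a₀=10, period (6,1,2,1,1,9,1,1,2,1,6,20); ℓ=12 even so k=11
a_0=10:  p_0=10·1+0=10,  q_0=10·0+1=1
…
a_2=1:  p_2=1·61+10=71,  q_2=1·6+1=7
…
a_4=1:  p_4=1·203+71=274,  q_4=1·20+7=27
a_5=1:  p_5=1·274+203=477,  q_5=1·27+20=47
a_6=9:  p_6=9·477+274=4567,  q_6=9·47+27=450
a_7=1:  p_7=1·4567+477=5044,  q_7=1·450+47=497
…
a_9=2:  p_9=2·9611+5044=24266,  q_9=2·947+497=2391
a_10=1:  p_10=1·24266+9611=33877,  q_10=1·2391+947=3338
a_11=6:  p_11=6·33877+24266=227528,  q_11=6·3338+2391=22419
fundamental: x₁=227528, y₁=22419  (since 51768990784 − 103·502611561 = 1)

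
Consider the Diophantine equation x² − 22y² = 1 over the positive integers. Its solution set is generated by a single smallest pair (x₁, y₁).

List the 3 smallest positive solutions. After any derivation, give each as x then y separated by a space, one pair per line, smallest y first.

√22 = [4; 1,2,4,2,1,8, …], period ℓ=6 (even) → k=5
a_0=4:  p_0=4·1+0=4,  q_0=4·0+1=1
a_1=1:  p_1=1·4+1=5,  q_1=1·1+0=1
a_2=2:  p_2=2·5+4=14,  q_2=2·1+1=3
…
a_4=2:  p_4=2·61+14=136,  q_4=2·13+3=29
a_5=1:  p_5=1·136+61=197,  q_5=1·29+13=42
fundamental: x₁=197, y₁=42  (since 38809 − 22·1764 = 1)
(197+42√22)^2 = 77617 + 16548√22
(197+42√22)^3 = 30580901 + 6519870√22

197 42
77617 16548
30580901 6519870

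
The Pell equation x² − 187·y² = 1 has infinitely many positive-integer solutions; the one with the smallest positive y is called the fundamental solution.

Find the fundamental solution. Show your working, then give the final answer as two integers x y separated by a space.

[13; 1,2,13,2,1,26] for √187; ℓ=6 ⇒ convergent index 5
k=0  a_k=13  p_k/q_k = 13/1
…
k=2  a_k=2  p_k/q_k = 41/3
k=3  a_k=13  p_k/q_k = 547/40
k=4  a_k=2  p_k/q_k = 1135/83
k=5  a_k=1  p_k/q_k = 1682/123
→ (1682, 123).  Check: 1682²=2829124, 187·123²=2829123, difference 1.

1682 123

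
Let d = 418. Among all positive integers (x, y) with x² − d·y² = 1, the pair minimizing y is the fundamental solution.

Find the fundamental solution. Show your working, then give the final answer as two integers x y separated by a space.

33857 1656

√418 = [20; 2,4,20,4,2,40, …], period ℓ=6 (even) → k=5
k=0  a_k=20  p_k/q_k = 20/1
…
k=4  a_k=4  p_k/q_k = 15068/737
k=5  a_k=2  p_k/q_k = 33857/1656
fundamental: x₁=33857, y₁=1656  (since 1146296449 − 418·2742336 = 1)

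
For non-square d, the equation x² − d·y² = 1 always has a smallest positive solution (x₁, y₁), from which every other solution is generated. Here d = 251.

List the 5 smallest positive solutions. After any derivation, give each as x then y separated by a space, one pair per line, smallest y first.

3674890 231957
27009633024199 1704832919460
198514860608593651330 12530146894788486843
1459040552203802437039183201 92093823044376819996025080
10723627069776264560841239313394450 676869338735087333923490423995557

d=251: √d = [15; 1,5,2,1,2,…,5,1,30] (ℓ=14, even), read p_13/q_13
step 0: (15, 1)  from 15·(1,0) + (0,1)
…
step 6: (1917, 121)  from 2·(808,51) + (301,19)
…
step 10: (212692, 13425)  from 1·(151649,9572) + (61043,3853)
step 11: (577033, 36422)  from 2·(212692,13425) + (151649,9572)
step 12: (3097857, 195535)  from 5·(577033,36422) + (212692,13425)
step 13: (3674890, 231957)  from 1·(3097857,195535) + (577033,36422)
→ (3674890, 231957).  Check: 3674890²=13504816512100, 251·231957²=13504816512099, difference 1.
(3674890+231957√251)^2 = 27009633024199 + 1704832919460√251
(3674890+231957√251)^3 = 198514860608593651330 + 12530146894788486843√251
(3674890+231957√251)^4 = 1459040552203802437039183201 + 92093823044376819996025080√251
(3674890+231957√251)^5 = 10723627069776264560841239313394450 + 676869338735087333923490423995557√251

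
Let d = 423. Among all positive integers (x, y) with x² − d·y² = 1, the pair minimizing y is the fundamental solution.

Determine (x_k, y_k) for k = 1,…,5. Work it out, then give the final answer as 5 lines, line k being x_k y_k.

4607 224
42448897 2063936
391124132351 19017106080
3603817713033217 175223613357184
33205576016763929087 1614510354455987296

[20; 1,1,3,4,3,1,1,40] for √423; ℓ=8 ⇒ convergent index 7
i=0: a=20 ⇒ p=20, q=1
…
i=5: a=3 ⇒ p=1995, q=97
i=6: a=1 ⇒ p=2612, q=127
i=7: a=1 ⇒ p=4607, q=224
(x₁, y₁) = (4607, 224);  4607² − 423·224² = 1 ✓
n=2: (4607,224)∘(4607,224) = (4607·4607+423·224·224, 4607·224+224·4607) = (42448897,2063936)
n=3: (42448897,2063936)∘(4607,224) = (4607·42448897+423·224·2063936, 4607·2063936+224·42448897) = (391124132351,19017106080)
n=4: (391124132351,19017106080)∘(4607,224) = (4607·391124132351+423·224·19017106080, 4607·19017106080+224·391124132351) = (3603817713033217,175223613357184)
n=5: (3603817713033217,175223613357184)∘(4607,224) = (4607·3603817713033217+423·224·175223613357184, 4607·175223613357184+224·3603817713033217) = (33205576016763929087,1614510354455987296)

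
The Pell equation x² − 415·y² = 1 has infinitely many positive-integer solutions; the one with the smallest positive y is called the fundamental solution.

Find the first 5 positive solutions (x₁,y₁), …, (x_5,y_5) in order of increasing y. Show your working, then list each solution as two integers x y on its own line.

18412804 903849
678062702284831 33284788965192
24970071273761872339444 1225732590794885332887
919538056459614718055705397121 45138347901436822389057205104
33862548008263614468078655355989935124 1662247105585933832332453329850170345

√415 = [20; 2,1,2,4,6,…,1,2,40, …], period ℓ=16 (even) → k=15
step 0: (20, 1)  from 20·(1,0) + (0,1)
…
step 2: (61, 3)  from 1·(41,2) + (20,1)
step 3: (163, 8)  from 2·(61,3) + (41,2)
step 4: (713, 35)  from 4·(163,8) + (61,3)
step 5: (4441, 218)  from 6·(713,35) + (163,8)
step 6: (5154, 253)  from 1·(4441,218) + (713,35)
step 7: (9595, 471)  from 1·(5154,253) + (4441,218)
step 8: (33939, 1666)  from 3·(9595,471) + (5154,253)
step 9: (43534, 2137)  from 1·(33939,1666) + (9595,471)
step 10: (77473, 3803)  from 1·(43534,2137) + (33939,1666)
…
step 12: (2110961, 103623)  from 4·(508372,24955) + (77473,3803)
step 13: (4730294, 232201)  from 2·(2110961,103623) + (508372,24955)
step 14: (6841255, 335824)  from 1·(4730294,232201) + (2110961,103623)
step 15: (18412804, 903849)  from 2·(6841255,335824) + (4730294,232201)
fundamental: x₁=18412804, y₁=903849  (since 339031351142416 − 415·816943014801 = 1)
(x_2, y_2) = (18412804·18412804 + 415·903849·903849, 18412804·903849 + 903849·18412804) = (678062702284831, 33284788965192)
(x_3, y_3) = (18412804·678062702284831 + 415·903849·33284788965192, 18412804·33284788965192 + 903849·678062702284831) = (24970071273761872339444, 1225732590794885332887)
(x_4, y_4) = (18412804·24970071273761872339444 + 415·903849·1225732590794885332887, 18412804·1225732590794885332887 + 903849·24970071273761872339444) = (919538056459614718055705397121, 45138347901436822389057205104)
(x_5, y_5) = (18412804·919538056459614718055705397121 + 415·903849·45138347901436822389057205104, 18412804·45138347901436822389057205104 + 903849·919538056459614718055705397121) = (33862548008263614468078655355989935124, 1662247105585933832332453329850170345)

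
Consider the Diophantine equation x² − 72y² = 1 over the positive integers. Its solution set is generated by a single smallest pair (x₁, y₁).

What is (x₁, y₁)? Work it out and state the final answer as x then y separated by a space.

17 2

d=72: √d = [8; 2,16] (ℓ=2, even), read p_1/q_1
step 0: (8, 1)  from 8·(1,0) + (0,1)
step 1: (17, 2)  from 2·(8,1) + (1,0)
(x₁, y₁) = (17, 2);  17² − 72·2² = 1 ✓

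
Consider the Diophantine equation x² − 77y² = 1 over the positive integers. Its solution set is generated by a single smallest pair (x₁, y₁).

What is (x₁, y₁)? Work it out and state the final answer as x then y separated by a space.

[8; 1,3,2,3,1,16] for √77; ℓ=6 ⇒ convergent index 5
a_0=8:  p_0=8·1+0=8,  q_0=8·0+1=1
a_1=1:  p_1=1·8+1=9,  q_1=1·1+0=1
a_2=3:  p_2=3·9+8=35,  q_2=3·1+1=4
a_3=2:  p_3=2·35+9=79,  q_3=2·4+1=9
a_4=3:  p_4=3·79+35=272,  q_4=3·9+4=31
a_5=1:  p_5=1·272+79=351,  q_5=1·31+9=40
→ (351, 40).  Check: 351²=123201, 77·40²=123200, difference 1.

351 40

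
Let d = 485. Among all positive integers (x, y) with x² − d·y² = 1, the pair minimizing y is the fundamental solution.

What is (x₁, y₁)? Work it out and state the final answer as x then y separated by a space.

d=485: √d = [22; 44] (ℓ=1, odd), read p_1/q_1
k=0  a_k=22  p_k/q_k = 22/1
k=1  a_k=44  p_k/q_k = 969/44
fundamental: x₁=969, y₁=44  (since 938961 − 485·1936 = 1)

969 44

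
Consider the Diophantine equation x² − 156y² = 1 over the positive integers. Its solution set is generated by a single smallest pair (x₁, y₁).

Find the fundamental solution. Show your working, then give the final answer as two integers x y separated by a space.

25 2

[12; 2,24] for √156; ℓ=2 ⇒ convergent index 1
i=0: a=12 ⇒ p=12, q=1
i=1: a=2 ⇒ p=25, q=2
fundamental: x₁=25, y₁=2  (since 625 − 156·4 = 1)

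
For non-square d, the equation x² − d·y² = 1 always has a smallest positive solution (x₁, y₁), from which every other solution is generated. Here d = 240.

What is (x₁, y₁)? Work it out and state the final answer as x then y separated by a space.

31 2

[15; 2,30] for √240; ℓ=2 ⇒ convergent index 1
a_0=15:  p_0=15·1+0=15,  q_0=15·0+1=1
a_1=2:  p_1=2·15+1=31,  q_1=2·1+0=2
(x₁, y₁) = (31, 2);  31² − 240·2² = 1 ✓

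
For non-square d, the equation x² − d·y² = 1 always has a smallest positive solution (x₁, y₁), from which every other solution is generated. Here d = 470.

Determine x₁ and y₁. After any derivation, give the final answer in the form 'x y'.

d=470: √d = [21; 1,2,8,2,1,42] (ℓ=6, even), read p_5/q_5
a_0=21:  p_0=21·1+0=21,  q_0=21·0+1=1
…
a_2=2:  p_2=2·22+21=65,  q_2=2·1+1=3
…
a_4=2:  p_4=2·542+65=1149,  q_4=2·25+3=53
a_5=1:  p_5=1·1149+542=1691,  q_5=1·53+25=78
→ (1691, 78).  Check: 1691²=2859481, 470·78²=2859480, difference 1.

1691 78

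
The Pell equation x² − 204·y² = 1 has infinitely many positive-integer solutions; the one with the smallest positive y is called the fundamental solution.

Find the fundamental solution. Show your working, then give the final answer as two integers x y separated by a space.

√204 = [14; 3,1,1,6,1,1,3,28, …], period ℓ=8 (even) → k=7
step 0: (14, 1)  from 14·(1,0) + (0,1)
step 1: (43, 3)  from 3·(14,1) + (1,0)
…
step 3: (100, 7)  from 1·(57,4) + (43,3)
step 4: (657, 46)  from 6·(100,7) + (57,4)
step 5: (757, 53)  from 1·(657,46) + (100,7)
step 6: (1414, 99)  from 1·(757,53) + (657,46)
step 7: (4999, 350)  from 3·(1414,99) + (757,53)
(x₁, y₁) = (4999, 350);  4999² − 204·350² = 1 ✓

4999 350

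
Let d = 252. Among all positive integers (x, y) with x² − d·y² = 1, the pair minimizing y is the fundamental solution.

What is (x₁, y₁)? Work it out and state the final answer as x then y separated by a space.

127 8

√252 → a₀=15, period (1,6,1,30); ℓ=4 even so k=3
i=0: a=15 ⇒ p=15, q=1
i=1: a=1 ⇒ p=16, q=1
i=2: a=6 ⇒ p=111, q=7
i=3: a=1 ⇒ p=127, q=8
fundamental: x₁=127, y₁=8  (since 16129 − 252·64 = 1)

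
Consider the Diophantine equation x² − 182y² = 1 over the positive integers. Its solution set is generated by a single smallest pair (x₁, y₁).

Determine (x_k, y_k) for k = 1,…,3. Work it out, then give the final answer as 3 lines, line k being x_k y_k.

27 2
1457 108
78651 5830

√182 = [13; 2,26, …], period ℓ=2 (even) → k=1
a_0=13:  p_0=13·1+0=13,  q_0=13·0+1=1
a_1=2:  p_1=2·13+1=27,  q_1=2·1+0=2
(x₁, y₁) = (27, 2);  27² − 182·2² = 1 ✓
n=2: (27,2)∘(27,2) = (27·27+182·2·2, 27·2+2·27) = (1457,108)
n=3: (1457,108)∘(27,2) = (27·1457+182·2·108, 27·108+2·1457) = (78651,5830)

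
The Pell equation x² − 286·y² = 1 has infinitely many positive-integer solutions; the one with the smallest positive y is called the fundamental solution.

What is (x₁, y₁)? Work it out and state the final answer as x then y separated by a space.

561835 33222

√286 = [16; 1,10,3,3,2,3,3,10,1,32, …], period ℓ=10 (even) → k=9
i=0: a=16 ⇒ p=16, q=1
…
i=4: a=3 ⇒ p=1911, q=113
…
i=7: a=3 ⇒ p=49703, q=2939
i=8: a=10 ⇒ p=512132, q=30283
i=9: a=1 ⇒ p=561835, q=33222
(x₁, y₁) = (561835, 33222);  561835² − 286·33222² = 1 ✓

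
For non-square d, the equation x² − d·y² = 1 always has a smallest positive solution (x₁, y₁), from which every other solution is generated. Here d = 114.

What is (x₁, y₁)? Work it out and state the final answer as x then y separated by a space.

1025 96

[10; 1,2,10,2,1,20] for √114; ℓ=6 ⇒ convergent index 5
i=0: a=10 ⇒ p=10, q=1
…
i=2: a=2 ⇒ p=32, q=3
i=3: a=10 ⇒ p=331, q=31
i=4: a=2 ⇒ p=694, q=65
i=5: a=1 ⇒ p=1025, q=96
(x₁, y₁) = (1025, 96);  1025² − 114·96² = 1 ✓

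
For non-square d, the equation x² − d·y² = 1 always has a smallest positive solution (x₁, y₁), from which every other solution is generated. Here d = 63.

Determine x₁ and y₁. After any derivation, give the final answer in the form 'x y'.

8 1

[7; 1,14] for √63; ℓ=2 ⇒ convergent index 1
step 0: (7, 1)  from 7·(1,0) + (0,1)
step 1: (8, 1)  from 1·(7,1) + (1,0)
fundamental: x₁=8, y₁=1  (since 64 − 63·1 = 1)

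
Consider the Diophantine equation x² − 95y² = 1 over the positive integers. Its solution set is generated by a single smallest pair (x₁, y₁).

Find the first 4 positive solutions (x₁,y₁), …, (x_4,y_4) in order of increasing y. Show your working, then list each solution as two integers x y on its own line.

√95 → a₀=9, period (1,2,1,18); ℓ=4 even so k=3
step 0: (9, 1)  from 9·(1,0) + (0,1)
step 1: (10, 1)  from 1·(9,1) + (1,0)
step 2: (29, 3)  from 2·(10,1) + (9,1)
step 3: (39, 4)  from 1·(29,3) + (10,1)
→ (39, 4).  Check: 39²=1521, 95·4²=1520, difference 1.
(x_2, y_2) = (39·39 + 95·4·4, 39·4 + 4·39) = (3041, 312)
(x_3, y_3) = (39·3041 + 95·4·312, 39·312 + 4·3041) = (237159, 24332)
(x_4, y_4) = (39·237159 + 95·4·24332, 39·24332 + 4·237159) = (18495361, 1897584)

39 4
3041 312
237159 24332
18495361 1897584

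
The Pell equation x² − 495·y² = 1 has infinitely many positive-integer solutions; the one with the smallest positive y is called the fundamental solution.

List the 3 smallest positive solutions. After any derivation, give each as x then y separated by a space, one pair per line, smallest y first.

89 4
15841 712
2819609 126732

d=495: √d = [22; 4,44] (ℓ=2, even), read p_1/q_1
step 0: (22, 1)  from 22·(1,0) + (0,1)
step 1: (89, 4)  from 4·(22,1) + (1,0)
→ (89, 4).  Check: 89²=7921, 495·4²=7920, difference 1.
k=2:  x_2 = 89·89+495·4·4 = 15841,  y_2 = 89·4+4·89 = 712
k=3:  x_3 = 89·15841+495·4·712 = 2819609,  y_3 = 89·712+4·15841 = 126732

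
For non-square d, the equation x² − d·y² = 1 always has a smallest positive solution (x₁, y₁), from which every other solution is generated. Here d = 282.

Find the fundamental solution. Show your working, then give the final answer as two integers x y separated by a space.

d=282: √d = [16; 1,3,1,4,1,3,1,32] (ℓ=8, even), read p_7/q_7
step 0: (16, 1)  from 16·(1,0) + (0,1)
…
step 2: (67, 4)  from 3·(17,1) + (16,1)
…
step 5: (487, 29)  from 1·(403,24) + (84,5)
step 6: (1864, 111)  from 3·(487,29) + (403,24)
step 7: (2351, 140)  from 1·(1864,111) + (487,29)
(x₁, y₁) = (2351, 140);  2351² − 282·140² = 1 ✓

2351 140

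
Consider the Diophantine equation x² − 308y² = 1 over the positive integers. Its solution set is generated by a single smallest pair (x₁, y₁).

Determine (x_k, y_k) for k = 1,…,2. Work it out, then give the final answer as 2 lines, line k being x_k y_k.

351 20
246401 14040

√308 = [17; 1,1,4,1,1,34, …], period ℓ=6 (even) → k=5
a_0=17:  p_0=17·1+0=17,  q_0=17·0+1=1
a_1=1:  p_1=1·17+1=18,  q_1=1·1+0=1
…
a_3=4:  p_3=4·35+18=158,  q_3=4·2+1=9
a_4=1:  p_4=1·158+35=193,  q_4=1·9+2=11
a_5=1:  p_5=1·193+158=351,  q_5=1·11+9=20
→ (351, 20).  Check: 351²=123201, 308·20²=123200, difference 1.
(351+20√308)^2 = 246401 + 14040√308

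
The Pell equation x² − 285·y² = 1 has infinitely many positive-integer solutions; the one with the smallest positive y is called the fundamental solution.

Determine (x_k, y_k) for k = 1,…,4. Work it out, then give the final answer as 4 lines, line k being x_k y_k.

2431 144
11819521 700128
57466508671 3404022192
279402153338881 16550355197376

√285 → a₀=16, period (1,7,2,7,1,32); ℓ=6 even so k=5
i=0: a=16 ⇒ p=16, q=1
i=1: a=1 ⇒ p=17, q=1
…
i=4: a=7 ⇒ p=2144, q=127
i=5: a=1 ⇒ p=2431, q=144
fundamental: x₁=2431, y₁=144  (since 5909761 − 285·20736 = 1)
(x_2, y_2) = (2431·2431 + 285·144·144, 2431·144 + 144·2431) = (11819521, 700128)
(x_3, y_3) = (2431·11819521 + 285·144·700128, 2431·700128 + 144·11819521) = (57466508671, 3404022192)
(x_4, y_4) = (2431·57466508671 + 285·144·3404022192, 2431·3404022192 + 144·57466508671) = (279402153338881, 16550355197376)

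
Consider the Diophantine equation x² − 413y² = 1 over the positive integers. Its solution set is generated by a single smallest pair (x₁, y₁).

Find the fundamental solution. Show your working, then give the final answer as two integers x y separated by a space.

d=413: √d = [20; 3,9,1,4,1,9,3,40] (ℓ=8, even), read p_7/q_7
k=0  a_k=20  p_k/q_k = 20/1
k=1  a_k=3  p_k/q_k = 61/3
…
k=5  a_k=1  p_k/q_k = 3719/183
k=6  a_k=9  p_k/q_k = 36560/1799
k=7  a_k=3  p_k/q_k = 113399/5580
fundamental: x₁=113399, y₁=5580  (since 12859333201 − 413·31136400 = 1)

113399 5580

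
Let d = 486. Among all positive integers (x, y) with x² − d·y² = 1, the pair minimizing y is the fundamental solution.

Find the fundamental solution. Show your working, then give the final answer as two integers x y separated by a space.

485 22

√486 → a₀=22, period (22,44); ℓ=2 even so k=1
k=0  a_k=22  p_k/q_k = 22/1
k=1  a_k=22  p_k/q_k = 485/22
fundamental: x₁=485, y₁=22  (since 235225 − 486·484 = 1)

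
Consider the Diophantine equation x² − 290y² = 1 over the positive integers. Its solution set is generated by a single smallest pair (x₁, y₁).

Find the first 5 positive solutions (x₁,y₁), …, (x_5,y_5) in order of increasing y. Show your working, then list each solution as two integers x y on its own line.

579 34
670481 39372
776416419 45592742
899089542721 52796355864
1041144914054499 61138134497770

[17; 34] for √290; ℓ=1 ⇒ convergent index 1
k=0  a_k=17  p_k/q_k = 17/1
k=1  a_k=34  p_k/q_k = 579/34
(x₁, y₁) = (579, 34);  579² − 290·34² = 1 ✓
(x_2, y_2) = (579·579 + 290·34·34, 579·34 + 34·579) = (670481, 39372)
(x_3, y_3) = (579·670481 + 290·34·39372, 579·39372 + 34·670481) = (776416419, 45592742)
(x_4, y_4) = (579·776416419 + 290·34·45592742, 579·45592742 + 34·776416419) = (899089542721, 52796355864)
(x_5, y_5) = (579·899089542721 + 290·34·52796355864, 579·52796355864 + 34·899089542721) = (1041144914054499, 61138134497770)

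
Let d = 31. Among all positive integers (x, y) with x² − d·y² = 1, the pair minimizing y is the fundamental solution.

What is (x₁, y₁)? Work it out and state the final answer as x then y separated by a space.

√31 = [5; 1,1,3,5,3,1,1,10, …], period ℓ=8 (even) → k=7
k=0  a_k=5  p_k/q_k = 5/1
k=1  a_k=1  p_k/q_k = 6/1
…
k=3  a_k=3  p_k/q_k = 39/7
k=4  a_k=5  p_k/q_k = 206/37
…
k=6  a_k=1  p_k/q_k = 863/155
k=7  a_k=1  p_k/q_k = 1520/273
(x₁, y₁) = (1520, 273);  1520² − 31·273² = 1 ✓

1520 273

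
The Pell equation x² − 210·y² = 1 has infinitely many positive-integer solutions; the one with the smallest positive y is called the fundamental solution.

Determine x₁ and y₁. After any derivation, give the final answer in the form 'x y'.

√210 → a₀=14, period (2,28); ℓ=2 even so k=1
k=0  a_k=14  p_k/q_k = 14/1
k=1  a_k=2  p_k/q_k = 29/2
fundamental: x₁=29, y₁=2  (since 841 − 210·4 = 1)

29 2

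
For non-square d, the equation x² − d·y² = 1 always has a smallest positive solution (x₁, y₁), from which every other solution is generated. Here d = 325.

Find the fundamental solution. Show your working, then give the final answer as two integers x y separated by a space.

√325 = [18; 36, …], period ℓ=1 (odd) → k=1
k=0  a_k=18  p_k/q_k = 18/1
k=1  a_k=36  p_k/q_k = 649/36
fundamental: x₁=649, y₁=36  (since 421201 − 325·1296 = 1)

649 36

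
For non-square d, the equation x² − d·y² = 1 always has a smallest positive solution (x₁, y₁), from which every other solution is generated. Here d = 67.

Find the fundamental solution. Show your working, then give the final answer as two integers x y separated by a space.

48842 5967

√67 = [8; 5,2,1,1,7,1,1,2,5,16, …], period ℓ=10 (even) → k=9
k=0  a_k=8  p_k/q_k = 8/1
k=1  a_k=5  p_k/q_k = 41/5
k=2  a_k=2  p_k/q_k = 90/11
…
k=8  a_k=2  p_k/q_k = 9053/1106
k=9  a_k=5  p_k/q_k = 48842/5967
(x₁, y₁) = (48842, 5967);  48842² − 67·5967² = 1 ✓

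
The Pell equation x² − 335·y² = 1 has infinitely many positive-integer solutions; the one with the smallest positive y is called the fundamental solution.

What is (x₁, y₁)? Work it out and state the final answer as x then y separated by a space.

604 33

[18; 3,3,3,36] for √335; ℓ=4 ⇒ convergent index 3
step 0: (18, 1)  from 18·(1,0) + (0,1)
…
step 2: (183, 10)  from 3·(55,3) + (18,1)
step 3: (604, 33)  from 3·(183,10) + (55,3)
(x₁, y₁) = (604, 33);  604² − 335·33² = 1 ✓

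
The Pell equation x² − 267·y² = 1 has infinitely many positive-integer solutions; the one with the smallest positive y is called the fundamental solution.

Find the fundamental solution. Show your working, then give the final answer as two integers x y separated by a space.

2402 147

√267 → a₀=16, period (2,1,15,1,2,32); ℓ=6 even so k=5
a_0=16:  p_0=16·1+0=16,  q_0=16·0+1=1
a_1=2:  p_1=2·16+1=33,  q_1=2·1+0=2
…
a_3=15:  p_3=15·49+33=768,  q_3=15·3+2=47
a_4=1:  p_4=1·768+49=817,  q_4=1·47+3=50
a_5=2:  p_5=2·817+768=2402,  q_5=2·50+47=147
fundamental: x₁=2402, y₁=147  (since 5769604 − 267·21609 = 1)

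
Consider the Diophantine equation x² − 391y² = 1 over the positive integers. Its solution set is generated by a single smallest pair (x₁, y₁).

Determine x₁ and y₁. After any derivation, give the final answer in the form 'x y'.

7338680 371133

√391 = [19; 1,3,2,2,1,…,3,1,38, …], period ℓ=16 (even) → k=15
k=0  a_k=19  p_k/q_k = 19/1
k=1  a_k=1  p_k/q_k = 20/1
k=2  a_k=3  p_k/q_k = 79/4
k=3  a_k=2  p_k/q_k = 178/9
k=4  a_k=2  p_k/q_k = 435/22
k=5  a_k=1  p_k/q_k = 613/31
…
k=7  a_k=2  p_k/q_k = 2709/137
k=8  a_k=19  p_k/q_k = 52519/2656
k=9  a_k=2  p_k/q_k = 107747/5449
k=10  a_k=1  p_k/q_k = 160266/8105
k=11  a_k=1  p_k/q_k = 268013/13554
k=12  a_k=2  p_k/q_k = 696292/35213
k=13  a_k=2  p_k/q_k = 1660597/83980
k=14  a_k=3  p_k/q_k = 5678083/287153
k=15  a_k=1  p_k/q_k = 7338680/371133
→ (7338680, 371133).  Check: 7338680²=53856224142400, 391·371133²=53856224142399, difference 1.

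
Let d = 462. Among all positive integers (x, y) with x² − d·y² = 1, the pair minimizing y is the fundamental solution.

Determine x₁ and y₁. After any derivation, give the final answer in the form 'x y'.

√462 → a₀=21, period (2,42); ℓ=2 even so k=1
a_0=21:  p_0=21·1+0=21,  q_0=21·0+1=1
a_1=2:  p_1=2·21+1=43,  q_1=2·1+0=2
→ (43, 2).  Check: 43²=1849, 462·2²=1848, difference 1.

43 2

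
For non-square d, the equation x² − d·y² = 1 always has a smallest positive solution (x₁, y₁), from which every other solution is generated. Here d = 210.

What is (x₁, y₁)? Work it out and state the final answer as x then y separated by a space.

√210 → a₀=14, period (2,28); ℓ=2 even so k=1
a_0=14:  p_0=14·1+0=14,  q_0=14·0+1=1
a_1=2:  p_1=2·14+1=29,  q_1=2·1+0=2
→ (29, 2).  Check: 29²=841, 210·2²=840, difference 1.

29 2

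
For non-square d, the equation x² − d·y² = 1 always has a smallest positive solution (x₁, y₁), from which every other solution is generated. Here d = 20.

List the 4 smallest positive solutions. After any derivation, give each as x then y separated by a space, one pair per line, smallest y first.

[4; 2,8] for √20; ℓ=2 ⇒ convergent index 1
step 0: (4, 1)  from 4·(1,0) + (0,1)
step 1: (9, 2)  from 2·(4,1) + (1,0)
→ (9, 2).  Check: 9²=81, 20·2²=80, difference 1.
(9+2√20)^2 = 161 + 36√20
(9+2√20)^3 = 2889 + 646√20
(9+2√20)^4 = 51841 + 11592√20

9 2
161 36
2889 646
51841 11592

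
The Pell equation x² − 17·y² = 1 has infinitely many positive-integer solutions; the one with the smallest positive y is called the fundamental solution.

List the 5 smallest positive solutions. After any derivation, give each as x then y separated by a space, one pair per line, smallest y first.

33 8
2177 528
143649 34840
9478657 2298912
625447713 151693352

[4; 8] for √17; ℓ=1 ⇒ convergent index 1
k=0  a_k=4  p_k/q_k = 4/1
k=1  a_k=8  p_k/q_k = 33/8
fundamental: x₁=33, y₁=8  (since 1089 − 17·64 = 1)
(33+8√17)^2 = 2177 + 528√17
(33+8√17)^3 = 143649 + 34840√17
(33+8√17)^4 = 9478657 + 2298912√17
(33+8√17)^5 = 625447713 + 151693352√17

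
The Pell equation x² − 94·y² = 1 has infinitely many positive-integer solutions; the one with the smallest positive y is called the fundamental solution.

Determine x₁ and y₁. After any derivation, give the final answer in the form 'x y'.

√94 = [9; 1,2,3,1,1,…,2,1,18, …], period ℓ=16 (even) → k=15
step 0: (9, 1)  from 9·(1,0) + (0,1)
…
step 3: (97, 10)  from 3·(29,3) + (10,1)
step 4: (126, 13)  from 1·(97,10) + (29,3)
…
step 7: (1464, 151)  from 1·(1241,128) + (223,23)
…
step 9: (14417, 1487)  from 1·(12953,1336) + (1464,151)
step 10: (85038, 8771)  from 5·(14417,1487) + (12953,1336)
…
step 13: (652934, 67345)  from 3·(184493,19029) + (99455,10258)
step 14: (1490361, 153719)  from 2·(652934,67345) + (184493,19029)
step 15: (2143295, 221064)  from 1·(1490361,153719) + (652934,67345)
fundamental: x₁=2143295, y₁=221064  (since 4593713457025 − 94·48869292096 = 1)

2143295 221064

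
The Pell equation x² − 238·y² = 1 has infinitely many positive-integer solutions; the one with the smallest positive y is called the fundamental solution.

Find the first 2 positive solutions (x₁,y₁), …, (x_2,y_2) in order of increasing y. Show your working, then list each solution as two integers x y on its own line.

11663 756
272051137 17634456

√238 = [15; 2,2,1,14,1,2,2,30, …], period ℓ=8 (even) → k=7
i=0: a=15 ⇒ p=15, q=1
…
i=2: a=2 ⇒ p=77, q=5
…
i=4: a=14 ⇒ p=1589, q=103
…
i=6: a=2 ⇒ p=4983, q=323
i=7: a=2 ⇒ p=11663, q=756
(x₁, y₁) = (11663, 756);  11663² − 238·756² = 1 ✓
(11663+756√238)^2 = 272051137 + 17634456√238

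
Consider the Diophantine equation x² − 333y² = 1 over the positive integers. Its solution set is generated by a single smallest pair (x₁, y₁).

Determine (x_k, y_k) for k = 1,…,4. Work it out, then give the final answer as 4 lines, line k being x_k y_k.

73 4
10657 584
1555849 85260
227143297 12447376

√333 → a₀=18, period (4,36); ℓ=2 even so k=1
k=0  a_k=18  p_k/q_k = 18/1
k=1  a_k=4  p_k/q_k = 73/4
→ (73, 4).  Check: 73²=5329, 333·4²=5328, difference 1.
(x_2, y_2) = (73·73 + 333·4·4, 73·4 + 4·73) = (10657, 584)
(x_3, y_3) = (73·10657 + 333·4·584, 73·584 + 4·10657) = (1555849, 85260)
(x_4, y_4) = (73·1555849 + 333·4·85260, 73·85260 + 4·1555849) = (227143297, 12447376)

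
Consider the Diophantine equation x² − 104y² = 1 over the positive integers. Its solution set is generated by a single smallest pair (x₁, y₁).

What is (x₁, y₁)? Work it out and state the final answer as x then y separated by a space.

51 5

d=104: √d = [10; 5,20] (ℓ=2, even), read p_1/q_1
step 0: (10, 1)  from 10·(1,0) + (0,1)
step 1: (51, 5)  from 5·(10,1) + (1,0)
(x₁, y₁) = (51, 5);  51² − 104·5² = 1 ✓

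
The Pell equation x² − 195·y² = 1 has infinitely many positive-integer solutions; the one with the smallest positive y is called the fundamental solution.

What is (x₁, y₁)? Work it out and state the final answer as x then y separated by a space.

14 1

[13; 1,26] for √195; ℓ=2 ⇒ convergent index 1
step 0: (13, 1)  from 13·(1,0) + (0,1)
step 1: (14, 1)  from 1·(13,1) + (1,0)
(x₁, y₁) = (14, 1);  14² − 195·1² = 1 ✓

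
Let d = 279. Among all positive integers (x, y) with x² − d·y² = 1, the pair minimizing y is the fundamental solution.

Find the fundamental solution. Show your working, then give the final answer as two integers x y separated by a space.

1520 91

√279 → a₀=16, period (1,2,2,1,2,2,1,32); ℓ=8 even so k=7
step 0: (16, 1)  from 16·(1,0) + (0,1)
…
step 3: (117, 7)  from 2·(50,3) + (17,1)
step 4: (167, 10)  from 1·(117,7) + (50,3)
…
step 6: (1069, 64)  from 2·(451,27) + (167,10)
step 7: (1520, 91)  from 1·(1069,64) + (451,27)
(x₁, y₁) = (1520, 91);  1520² − 279·91² = 1 ✓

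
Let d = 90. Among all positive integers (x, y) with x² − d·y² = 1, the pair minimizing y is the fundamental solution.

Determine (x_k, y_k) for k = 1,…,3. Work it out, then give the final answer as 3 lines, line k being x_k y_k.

√90 = [9; 2,18, …], period ℓ=2 (even) → k=1
a_0=9:  p_0=9·1+0=9,  q_0=9·0+1=1
a_1=2:  p_1=2·9+1=19,  q_1=2·1+0=2
(x₁, y₁) = (19, 2);  19² − 90·2² = 1 ✓
k=2:  x_2 = 19·19+90·2·2 = 721,  y_2 = 19·2+2·19 = 76
k=3:  x_3 = 19·721+90·2·76 = 27379,  y_3 = 19·76+2·721 = 2886

19 2
721 76
27379 2886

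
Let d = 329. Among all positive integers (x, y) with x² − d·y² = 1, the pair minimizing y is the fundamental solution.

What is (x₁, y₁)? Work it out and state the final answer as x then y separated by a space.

2376415 131016

[18; 7,4,2,1,1,4,1,1,2,4,7,36] for √329; ℓ=12 ⇒ convergent index 11
i=0: a=18 ⇒ p=18, q=1
…
i=2: a=4 ⇒ p=526, q=29
i=3: a=2 ⇒ p=1179, q=65
i=4: a=1 ⇒ p=1705, q=94
i=5: a=1 ⇒ p=2884, q=159
i=6: a=4 ⇒ p=13241, q=730
i=7: a=1 ⇒ p=16125, q=889
…
i=10: a=4 ⇒ p=328794, q=18127
i=11: a=7 ⇒ p=2376415, q=131016
→ (2376415, 131016).  Check: 2376415²=5647348252225, 329·131016²=5647348252224, difference 1.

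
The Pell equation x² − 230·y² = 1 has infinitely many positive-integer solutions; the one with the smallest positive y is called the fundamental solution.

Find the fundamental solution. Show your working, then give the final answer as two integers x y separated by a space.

91 6

d=230: √d = [15; 6,30] (ℓ=2, even), read p_1/q_1
i=0: a=15 ⇒ p=15, q=1
i=1: a=6 ⇒ p=91, q=6
(x₁, y₁) = (91, 6);  91² − 230·6² = 1 ✓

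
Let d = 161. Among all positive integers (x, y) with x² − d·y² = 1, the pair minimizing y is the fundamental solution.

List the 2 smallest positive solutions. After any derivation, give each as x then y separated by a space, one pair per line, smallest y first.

11775 928
277301249 21854400

d=161: √d = [12; 1,2,4,1,2,1,4,2,1,24] (ℓ=10, even), read p_9/q_9
step 0: (12, 1)  from 12·(1,0) + (0,1)
step 1: (13, 1)  from 1·(12,1) + (1,0)
step 2: (38, 3)  from 2·(13,1) + (12,1)
…
step 8: (8108, 639)  from 2·(3667,289) + (774,61)
step 9: (11775, 928)  from 1·(8108,639) + (3667,289)
→ (11775, 928).  Check: 11775²=138650625, 161·928²=138650624, difference 1.
n=2: (11775,928)∘(11775,928) = (11775·11775+161·928·928, 11775·928+928·11775) = (277301249,21854400)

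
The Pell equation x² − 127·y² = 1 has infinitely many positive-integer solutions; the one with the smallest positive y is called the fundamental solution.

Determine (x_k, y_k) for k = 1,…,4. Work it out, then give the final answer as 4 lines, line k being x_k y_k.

4730624 419775
44757606858751 3971595379200
423462818377139450624 37576248838264821825
4006486743445029115330560001 355518209168531397366758400

d=127: √d = [11; 3,1,2,2,7,11,7,2,2,1,3,22] (ℓ=12, even), read p_11/q_11
k=0  a_k=11  p_k/q_k = 11/1
k=1  a_k=3  p_k/q_k = 34/3
…
k=6  a_k=11  p_k/q_k = 24218/2149
k=7  a_k=7  p_k/q_k = 171701/15236
…
k=9  a_k=2  p_k/q_k = 906941/80478
k=10  a_k=1  p_k/q_k = 1274561/113099
k=11  a_k=3  p_k/q_k = 4730624/419775
fundamental: x₁=4730624, y₁=419775  (since 22378803429376 − 127·176211050625 = 1)
n=2: (4730624,419775)∘(4730624,419775) = (4730624·4730624+127·419775·419775, 4730624·419775+419775·4730624) = (44757606858751,3971595379200)
n=3: (44757606858751,3971595379200)∘(4730624,419775) = (4730624·44757606858751+127·419775·3971595379200, 4730624·3971595379200+419775·44757606858751) = (423462818377139450624,37576248838264821825)
n=4: (423462818377139450624,37576248838264821825)∘(4730624,419775) = (4730624·423462818377139450624+127·419775·37576248838264821825, 4730624·37576248838264821825+419775·423462818377139450624) = (4006486743445029115330560001,355518209168531397366758400)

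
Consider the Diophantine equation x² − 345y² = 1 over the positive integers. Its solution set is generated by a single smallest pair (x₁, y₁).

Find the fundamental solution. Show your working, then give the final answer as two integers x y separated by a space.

6761 364

[18; 1,1,2,1,6,1,2,1,1,36] for √345; ℓ=10 ⇒ convergent index 9
i=0: a=18 ⇒ p=18, q=1
i=1: a=1 ⇒ p=19, q=1
i=2: a=1 ⇒ p=37, q=2
i=3: a=2 ⇒ p=93, q=5
i=4: a=1 ⇒ p=130, q=7
i=5: a=6 ⇒ p=873, q=47
i=6: a=1 ⇒ p=1003, q=54
i=7: a=2 ⇒ p=2879, q=155
i=8: a=1 ⇒ p=3882, q=209
i=9: a=1 ⇒ p=6761, q=364
fundamental: x₁=6761, y₁=364  (since 45711121 − 345·132496 = 1)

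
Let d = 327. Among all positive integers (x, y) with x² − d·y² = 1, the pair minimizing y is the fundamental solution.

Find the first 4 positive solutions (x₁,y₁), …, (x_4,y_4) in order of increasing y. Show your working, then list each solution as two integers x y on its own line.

√327 → a₀=18, period (12,36); ℓ=2 even so k=1
k=0  a_k=18  p_k/q_k = 18/1
k=1  a_k=12  p_k/q_k = 217/12
fundamental: x₁=217, y₁=12  (since 47089 − 327·144 = 1)
k=2:  x_2 = 217·217+327·12·12 = 94177,  y_2 = 217·12+12·217 = 5208
k=3:  x_3 = 217·94177+327·12·5208 = 40872601,  y_3 = 217·5208+12·94177 = 2260260
k=4:  x_4 = 217·40872601+327·12·2260260 = 17738614657,  y_4 = 217·2260260+12·40872601 = 980947632

217 12
94177 5208
40872601 2260260
17738614657 980947632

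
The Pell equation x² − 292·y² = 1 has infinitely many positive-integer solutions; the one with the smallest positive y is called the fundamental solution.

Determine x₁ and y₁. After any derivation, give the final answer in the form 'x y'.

√292 = [17; 11,2,1,3,8,3,1,2,11,34, …], period ℓ=10 (even) → k=9
k=0  a_k=17  p_k/q_k = 17/1
…
k=2  a_k=2  p_k/q_k = 393/23
k=3  a_k=1  p_k/q_k = 581/34
…
k=7  a_k=1  p_k/q_k = 72812/4261
k=8  a_k=2  p_k/q_k = 200767/11749
k=9  a_k=11  p_k/q_k = 2281249/133500
fundamental: x₁=2281249, y₁=133500  (since 5204097000001 − 292·17822250000 = 1)

2281249 133500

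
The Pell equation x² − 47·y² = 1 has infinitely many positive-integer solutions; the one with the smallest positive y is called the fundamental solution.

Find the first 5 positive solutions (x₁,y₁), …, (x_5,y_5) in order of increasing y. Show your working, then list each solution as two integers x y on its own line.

√47 = [6; 1,5,1,12, …], period ℓ=4 (even) → k=3
a_0=6:  p_0=6·1+0=6,  q_0=6·0+1=1
…
a_2=5:  p_2=5·7+6=41,  q_2=5·1+1=6
a_3=1:  p_3=1·41+7=48,  q_3=1·6+1=7
fundamental: x₁=48, y₁=7  (since 2304 − 47·49 = 1)
(x_2, y_2) = (48·48 + 47·7·7, 48·7 + 7·48) = (4607, 672)
(x_3, y_3) = (48·4607 + 47·7·672, 48·672 + 7·4607) = (442224, 64505)
(x_4, y_4) = (48·442224 + 47·7·64505, 48·64505 + 7·442224) = (42448897, 6191808)
(x_5, y_5) = (48·42448897 + 47·7·6191808, 48·6191808 + 7·42448897) = (4074651888, 594349063)

48 7
4607 672
442224 64505
42448897 6191808
4074651888 594349063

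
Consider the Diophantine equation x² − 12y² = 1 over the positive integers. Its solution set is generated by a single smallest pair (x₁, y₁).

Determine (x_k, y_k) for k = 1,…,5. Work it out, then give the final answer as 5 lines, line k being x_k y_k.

7 2
97 28
1351 390
18817 5432
262087 75658

[3; 2,6] for √12; ℓ=2 ⇒ convergent index 1
i=0: a=3 ⇒ p=3, q=1
i=1: a=2 ⇒ p=7, q=2
→ (7, 2).  Check: 7²=49, 12·2²=48, difference 1.
k=2:  x_2 = 7·7+12·2·2 = 97,  y_2 = 7·2+2·7 = 28
k=3:  x_3 = 7·97+12·2·28 = 1351,  y_3 = 7·28+2·97 = 390
k=4:  x_4 = 7·1351+12·2·390 = 18817,  y_4 = 7·390+2·1351 = 5432
k=5:  x_5 = 7·18817+12·2·5432 = 262087,  y_5 = 7·5432+2·18817 = 75658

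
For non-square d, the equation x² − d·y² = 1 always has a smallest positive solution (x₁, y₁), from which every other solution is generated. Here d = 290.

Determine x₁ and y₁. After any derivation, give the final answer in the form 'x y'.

√290 = [17; 34, …], period ℓ=1 (odd) → k=1
i=0: a=17 ⇒ p=17, q=1
i=1: a=34 ⇒ p=579, q=34
fundamental: x₁=579, y₁=34  (since 335241 − 290·1156 = 1)

579 34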